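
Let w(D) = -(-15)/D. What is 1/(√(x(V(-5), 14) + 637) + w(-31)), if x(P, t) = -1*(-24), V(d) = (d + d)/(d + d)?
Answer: 465/634996 + 961*√661/634996 ≈ 0.039642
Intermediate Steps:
V(d) = 1 (V(d) = (2*d)/((2*d)) = (2*d)*(1/(2*d)) = 1)
x(P, t) = 24
w(D) = 15/D
1/(√(x(V(-5), 14) + 637) + w(-31)) = 1/(√(24 + 637) + 15/(-31)) = 1/(√661 + 15*(-1/31)) = 1/(√661 - 15/31) = 1/(-15/31 + √661)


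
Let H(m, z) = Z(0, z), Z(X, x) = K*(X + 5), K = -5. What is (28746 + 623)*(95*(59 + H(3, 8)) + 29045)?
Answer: 947884475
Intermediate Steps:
Z(X, x) = -25 - 5*X (Z(X, x) = -5*(X + 5) = -5*(5 + X) = -25 - 5*X)
H(m, z) = -25 (H(m, z) = -25 - 5*0 = -25 + 0 = -25)
(28746 + 623)*(95*(59 + H(3, 8)) + 29045) = (28746 + 623)*(95*(59 - 25) + 29045) = 29369*(95*34 + 29045) = 29369*(3230 + 29045) = 29369*32275 = 947884475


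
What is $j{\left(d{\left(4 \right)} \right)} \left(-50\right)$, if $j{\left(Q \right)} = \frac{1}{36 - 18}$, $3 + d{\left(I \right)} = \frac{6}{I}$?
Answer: $- \frac{25}{9} \approx -2.7778$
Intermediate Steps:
$d{\left(I \right)} = -3 + \frac{6}{I}$
$j{\left(Q \right)} = \frac{1}{18}$
$j{\left(d{\left(4 \right)} \right)} \left(-50\right) = \frac{1}{18} \left(-50\right) = - \frac{25}{9}$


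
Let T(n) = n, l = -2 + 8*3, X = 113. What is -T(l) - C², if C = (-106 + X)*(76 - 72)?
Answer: -806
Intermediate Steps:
l = 22 (l = -2 + 24 = 22)
C = 28 (C = (-106 + 113)*(76 - 72) = 7*4 = 28)
-T(l) - C² = -1*22 - 1*28² = -22 - 1*784 = -22 - 784 = -806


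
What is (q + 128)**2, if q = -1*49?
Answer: 6241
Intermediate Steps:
q = -49
(q + 128)**2 = (-49 + 128)**2 = 79**2 = 6241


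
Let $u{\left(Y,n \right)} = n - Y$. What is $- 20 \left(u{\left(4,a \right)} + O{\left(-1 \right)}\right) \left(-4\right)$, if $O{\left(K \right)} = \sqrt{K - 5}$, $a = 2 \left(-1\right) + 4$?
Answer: $-160 + 80 i \sqrt{6} \approx -160.0 + 195.96 i$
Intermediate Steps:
$a = 2$ ($a = -2 + 4 = 2$)
$O{\left(K \right)} = \sqrt{-5 + K}$
$- 20 \left(u{\left(4,a \right)} + O{\left(-1 \right)}\right) \left(-4\right) = - 20 \left(\left(2 - 4\right) + \sqrt{-5 - 1}\right) \left(-4\right) = - 20 \left(\left(2 - 4\right) + \sqrt{-6}\right) \left(-4\right) = - 20 \left(-2 + i \sqrt{6}\right) \left(-4\right) = \left(40 - 20 i \sqrt{6}\right) \left(-4\right) = -160 + 80 i \sqrt{6}$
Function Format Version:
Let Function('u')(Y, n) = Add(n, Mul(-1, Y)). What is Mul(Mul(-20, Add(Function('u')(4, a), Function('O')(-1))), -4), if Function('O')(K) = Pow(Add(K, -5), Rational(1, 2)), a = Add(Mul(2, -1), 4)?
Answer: Add(-160, Mul(80, I, Pow(6, Rational(1, 2)))) ≈ Add(-160.00, Mul(195.96, I))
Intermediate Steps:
a = 2 (a = Add(-2, 4) = 2)
Function('O')(K) = Pow(Add(-5, K), Rational(1, 2))
Mul(Mul(-20, Add(Function('u')(4, a), Function('O')(-1))), -4) = Mul(Mul(-20, Add(Add(2, Mul(-1, 4)), Pow(Add(-5, -1), Rational(1, 2)))), -4) = Mul(Mul(-20, Add(Add(2, -4), Pow(-6, Rational(1, 2)))), -4) = Mul(Mul(-20, Add(-2, Mul(I, Pow(6, Rational(1, 2))))), -4) = Mul(Add(40, Mul(-20, I, Pow(6, Rational(1, 2)))), -4) = Add(-160, Mul(80, I, Pow(6, Rational(1, 2))))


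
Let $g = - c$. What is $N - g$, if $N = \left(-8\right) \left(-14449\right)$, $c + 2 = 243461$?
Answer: $359051$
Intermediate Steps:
$c = 243459$ ($c = -2 + 243461 = 243459$)
$g = -243459$ ($g = \left(-1\right) 243459 = -243459$)
$N = 115592$
$N - g = 115592 - -243459 = 115592 + 243459 = 359051$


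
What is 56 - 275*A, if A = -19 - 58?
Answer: 21231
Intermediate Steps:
A = -77
56 - 275*A = 56 - 275*(-77) = 56 + 21175 = 21231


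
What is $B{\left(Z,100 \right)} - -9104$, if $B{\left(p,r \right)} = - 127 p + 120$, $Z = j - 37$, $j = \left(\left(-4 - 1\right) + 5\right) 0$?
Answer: $13923$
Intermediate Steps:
$j = 0$ ($j = \left(-5 + 5\right) 0 = 0 \cdot 0 = 0$)
$Z = -37$ ($Z = 0 - 37 = -37$)
$B{\left(p,r \right)} = 120 - 127 p$
$B{\left(Z,100 \right)} - -9104 = \left(120 - -4699\right) - -9104 = \left(120 + 4699\right) + 9104 = 4819 + 9104 = 13923$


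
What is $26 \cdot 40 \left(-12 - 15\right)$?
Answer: $-28080$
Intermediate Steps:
$26 \cdot 40 \left(-12 - 15\right) = 1040 \left(-27\right) = -28080$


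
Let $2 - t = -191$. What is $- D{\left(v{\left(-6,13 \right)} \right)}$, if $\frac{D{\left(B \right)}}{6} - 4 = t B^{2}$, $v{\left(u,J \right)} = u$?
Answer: $-41712$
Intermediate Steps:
$t = 193$ ($t = 2 - -191 = 2 + 191 = 193$)
$D{\left(B \right)} = 24 + 1158 B^{2}$ ($D{\left(B \right)} = 24 + 6 \cdot 193 B^{2} = 24 + 1158 B^{2}$)
$- D{\left(v{\left(-6,13 \right)} \right)} = - (24 + 1158 \left(-6\right)^{2}) = - (24 + 1158 \cdot 36) = - (24 + 41688) = \left(-1\right) 41712 = -41712$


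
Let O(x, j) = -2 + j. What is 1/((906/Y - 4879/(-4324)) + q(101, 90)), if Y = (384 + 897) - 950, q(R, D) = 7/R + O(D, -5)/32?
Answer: 1156445152/4297431631 ≈ 0.26910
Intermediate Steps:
q(R, D) = -7/32 + 7/R (q(R, D) = 7/R + (-2 - 5)/32 = 7/R - 7*1/32 = 7/R - 7/32 = -7/32 + 7/R)
Y = 331 (Y = 1281 - 950 = 331)
1/((906/Y - 4879/(-4324)) + q(101, 90)) = 1/((906/331 - 4879/(-4324)) + (-7/32 + 7/101)) = 1/((906*(1/331) - 4879*(-1/4324)) + (-7/32 + 7*(1/101))) = 1/((906/331 + 4879/4324) + (-7/32 + 7/101)) = 1/(5532493/1431244 - 483/3232) = 1/(4297431631/1156445152) = 1156445152/4297431631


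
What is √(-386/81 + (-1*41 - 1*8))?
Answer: I*√4355/9 ≈ 7.3325*I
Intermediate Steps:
√(-386/81 + (-1*41 - 1*8)) = √(-386*1/81 + (-41 - 8)) = √(-386/81 - 49) = √(-4355/81) = I*√4355/9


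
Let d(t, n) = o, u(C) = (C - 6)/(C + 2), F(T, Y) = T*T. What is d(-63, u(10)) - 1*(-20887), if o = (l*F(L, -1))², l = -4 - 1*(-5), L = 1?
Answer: 20888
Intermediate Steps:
F(T, Y) = T²
l = 1 (l = -4 + 5 = 1)
u(C) = (-6 + C)/(2 + C)
o = 1 (o = (1*1²)² = (1*1)² = 1² = 1)
d(t, n) = 1
d(-63, u(10)) - 1*(-20887) = 1 - 1*(-20887) = 1 + 20887 = 20888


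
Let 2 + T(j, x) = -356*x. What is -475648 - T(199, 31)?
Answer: -464610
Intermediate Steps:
T(j, x) = -2 - 356*x
-475648 - T(199, 31) = -475648 - (-2 - 356*31) = -475648 - (-2 - 11036) = -475648 - 1*(-11038) = -475648 + 11038 = -464610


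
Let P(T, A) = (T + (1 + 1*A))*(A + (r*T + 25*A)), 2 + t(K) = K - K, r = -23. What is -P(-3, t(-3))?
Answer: 68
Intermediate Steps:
t(K) = -2 (t(K) = -2 + (K - K) = -2 + 0 = -2)
P(T, A) = (-23*T + 26*A)*(1 + A + T) (P(T, A) = (T + (1 + 1*A))*(A + (-23*T + 25*A)) = (T + (1 + A))*(-23*T + 26*A) = (1 + A + T)*(-23*T + 26*A) = (-23*T + 26*A)*(1 + A + T))
-P(-3, t(-3)) = -(-23*(-3) - 23*(-3)² + 26*(-2) + 26*(-2)² + 3*(-2)*(-3)) = -(69 - 23*9 - 52 + 26*4 + 18) = -(69 - 207 - 52 + 104 + 18) = -1*(-68) = 68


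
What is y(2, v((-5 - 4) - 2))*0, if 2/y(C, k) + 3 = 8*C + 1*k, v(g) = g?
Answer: 0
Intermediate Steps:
y(C, k) = 2/(-3 + k + 8*C) (y(C, k) = 2/(-3 + (8*C + 1*k)) = 2/(-3 + (8*C + k)) = 2/(-3 + (k + 8*C)) = 2/(-3 + k + 8*C))
y(2, v((-5 - 4) - 2))*0 = (2/(-3 + ((-5 - 4) - 2) + 8*2))*0 = (2/(-3 + (-9 - 2) + 16))*0 = (2/(-3 - 11 + 16))*0 = (2/2)*0 = (2*(½))*0 = 1*0 = 0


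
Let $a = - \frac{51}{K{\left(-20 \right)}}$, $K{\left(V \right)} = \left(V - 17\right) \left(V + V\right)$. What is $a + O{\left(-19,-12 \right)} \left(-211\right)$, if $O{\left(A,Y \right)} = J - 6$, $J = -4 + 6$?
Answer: $\frac{1249069}{1480} \approx 843.97$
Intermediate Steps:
$K{\left(V \right)} = 2 V \left(-17 + V\right)$ ($K{\left(V \right)} = \left(-17 + V\right) 2 V = 2 V \left(-17 + V\right)$)
$J = 2$
$O{\left(A,Y \right)} = -4$ ($O{\left(A,Y \right)} = 2 - 6 = -4$)
$a = - \frac{51}{1480}$ ($a = - \frac{51}{2 \left(-20\right) \left(-17 - 20\right)} = - \frac{51}{2 \left(-20\right) \left(-37\right)} = - \frac{51}{1480} \approx -0.034459$)
$a + O{\left(-19,-12 \right)} \left(-211\right) = - \frac{51}{1480} - -844 = - \frac{51}{1480} + 844 = \frac{1249069}{1480}$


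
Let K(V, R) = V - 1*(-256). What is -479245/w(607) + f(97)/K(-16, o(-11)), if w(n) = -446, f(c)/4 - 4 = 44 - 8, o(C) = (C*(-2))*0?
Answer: 1438627/1338 ≈ 1075.2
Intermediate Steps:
o(C) = 0 (o(C) = -2*C*0 = 0)
K(V, R) = 256 + V (K(V, R) = V + 256 = 256 + V)
f(c) = 160 (f(c) = 16 + 4*(44 - 8) = 16 + 4*36 = 16 + 144 = 160)
-479245/w(607) + f(97)/K(-16, o(-11)) = -479245/(-446) + 160/(256 - 16) = -479245*(-1/446) + 160/240 = 479245/446 + 160*(1/240) = 479245/446 + ⅔ = 1438627/1338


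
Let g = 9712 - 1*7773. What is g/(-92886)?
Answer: -1939/92886 ≈ -0.020875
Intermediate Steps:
g = 1939 (g = 9712 - 7773 = 1939)
g/(-92886) = 1939/(-92886) = 1939*(-1/92886) = -1939/92886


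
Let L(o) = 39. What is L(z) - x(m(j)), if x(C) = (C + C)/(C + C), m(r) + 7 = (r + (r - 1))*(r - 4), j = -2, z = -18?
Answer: 38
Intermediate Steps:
m(r) = -7 + (-1 + 2*r)*(-4 + r) (m(r) = -7 + (r + (r - 1))*(r - 4) = -7 + (r + (-1 + r))*(-4 + r) = -7 + (-1 + 2*r)*(-4 + r))
x(C) = 1 (x(C) = (2*C)/((2*C)) = (2*C)*(1/(2*C)) = 1)
L(z) - x(m(j)) = 39 - 1*1 = 39 - 1 = 38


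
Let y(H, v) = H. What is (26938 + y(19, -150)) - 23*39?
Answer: 26060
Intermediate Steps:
(26938 + y(19, -150)) - 23*39 = (26938 + 19) - 23*39 = 26957 - 897 = 26060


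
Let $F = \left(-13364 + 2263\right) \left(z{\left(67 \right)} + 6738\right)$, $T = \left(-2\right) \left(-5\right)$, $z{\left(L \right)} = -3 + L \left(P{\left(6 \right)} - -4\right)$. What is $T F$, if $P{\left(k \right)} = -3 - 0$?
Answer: $-755090020$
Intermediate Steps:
$P{\left(k \right)} = -3$ ($P{\left(k \right)} = -3 + 0 = -3$)
$z{\left(L \right)} = -3 + L$ ($z{\left(L \right)} = -3 + L \left(-3 - -4\right) = -3 + L \left(-3 + 4\right) = -3 + L 1 = -3 + L$)
$T = 10$
$F = -75509002$ ($F = \left(-13364 + 2263\right) \left(\left(-3 + 67\right) + 6738\right) = - 11101 \left(64 + 6738\right) = \left(-11101\right) 6802 = -75509002$)
$T F = 10 \left(-75509002\right) = -755090020$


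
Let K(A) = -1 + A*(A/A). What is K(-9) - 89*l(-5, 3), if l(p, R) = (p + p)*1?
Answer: 880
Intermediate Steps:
l(p, R) = 2*p (l(p, R) = (2*p)*1 = 2*p)
K(A) = -1 + A (K(A) = -1 + A*1 = -1 + A)
K(-9) - 89*l(-5, 3) = (-1 - 9) - 178*(-5) = -10 - 89*(-10) = -10 + 890 = 880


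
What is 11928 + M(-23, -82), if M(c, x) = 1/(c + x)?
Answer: 1252439/105 ≈ 11928.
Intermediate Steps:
11928 + M(-23, -82) = 11928 + 1/(-23 - 82) = 11928 + 1/(-105) = 11928 - 1/105 = 1252439/105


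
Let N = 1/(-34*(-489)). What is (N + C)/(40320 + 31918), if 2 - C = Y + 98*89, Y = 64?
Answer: -146042783/1201028988 ≈ -0.12160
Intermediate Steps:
C = -8784 (C = 2 - (64 + 98*89) = 2 - (64 + 8722) = 2 - 1*8786 = 2 - 8786 = -8784)
N = 1/16626 ≈ 6.0147e-5
(N + C)/(40320 + 31918) = (1/16626 - 8784)/(40320 + 31918) = -146042783/16626/72238 = -146042783/16626*1/72238 = -146042783/1201028988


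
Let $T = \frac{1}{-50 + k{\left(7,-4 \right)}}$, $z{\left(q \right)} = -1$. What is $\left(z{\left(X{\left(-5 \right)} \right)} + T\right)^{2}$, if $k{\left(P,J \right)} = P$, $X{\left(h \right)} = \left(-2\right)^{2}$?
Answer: $\frac{1936}{1849} \approx 1.0471$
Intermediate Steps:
$X{\left(h \right)} = 4$
$T = - \frac{1}{43}$ ($T = \frac{1}{-50 + 7} = \frac{1}{-43} = - \frac{1}{43} \approx -0.023256$)
$\left(z{\left(X{\left(-5 \right)} \right)} + T\right)^{2} = \left(-1 - \frac{1}{43}\right)^{2} = \left(- \frac{44}{43}\right)^{2} = \frac{1936}{1849}$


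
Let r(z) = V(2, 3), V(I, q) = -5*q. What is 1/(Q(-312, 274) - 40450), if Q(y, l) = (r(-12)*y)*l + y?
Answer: 1/1241558 ≈ 8.0544e-7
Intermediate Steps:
r(z) = -15 (r(z) = -5*3 = -15)
Q(y, l) = y - 15*l*y (Q(y, l) = (-15*y)*l + y = -15*l*y + y = y - 15*l*y)
1/(Q(-312, 274) - 40450) = 1/(-312*(1 - 15*274) - 40450) = 1/(-312*(1 - 4110) - 40450) = 1/(-312*(-4109) - 40450) = 1/(1282008 - 40450) = 1/1241558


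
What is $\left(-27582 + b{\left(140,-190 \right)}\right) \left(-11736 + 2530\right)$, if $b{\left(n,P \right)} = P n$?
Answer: $498799492$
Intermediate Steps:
$\left(-27582 + b{\left(140,-190 \right)}\right) \left(-11736 + 2530\right) = \left(-27582 - 26600\right) \left(-11736 + 2530\right) = \left(-27582 - 26600\right) \left(-9206\right) = \left(-54182\right) \left(-9206\right) = 498799492$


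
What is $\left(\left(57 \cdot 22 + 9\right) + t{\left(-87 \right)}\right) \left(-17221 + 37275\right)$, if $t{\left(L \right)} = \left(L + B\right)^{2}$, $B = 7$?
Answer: $153673802$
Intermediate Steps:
$t{\left(L \right)} = \left(7 + L\right)^{2}$ ($t{\left(L \right)} = \left(L + 7\right)^{2} = \left(7 + L\right)^{2}$)
$\left(\left(57 \cdot 22 + 9\right) + t{\left(-87 \right)}\right) \left(-17221 + 37275\right) = \left(\left(57 \cdot 22 + 9\right) + \left(7 - 87\right)^{2}\right) \left(-17221 + 37275\right) = \left(\left(1254 + 9\right) + \left(-80\right)^{2}\right) 20054 = \left(1263 + 6400\right) 20054 = 7663 \cdot 20054 = 153673802$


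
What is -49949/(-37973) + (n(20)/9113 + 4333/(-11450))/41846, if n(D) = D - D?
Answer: 3418890641613/2599179701300 ≈ 1.3154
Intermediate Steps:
n(D) = 0
-49949/(-37973) + (n(20)/9113 + 4333/(-11450))/41846 = -49949/(-37973) + (0/9113 + 4333/(-11450))/41846 = -49949*(-1/37973) + (0*(1/9113) + 4333*(-1/11450))*(1/41846) = 49949/37973 + (0 - 4333/11450)*(1/41846) = 49949/37973 - 4333/11450*1/41846 = 49949/37973 - 619/68448100 = 3418890641613/2599179701300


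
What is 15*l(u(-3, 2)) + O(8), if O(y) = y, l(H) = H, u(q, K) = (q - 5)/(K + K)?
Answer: -22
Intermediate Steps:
u(q, K) = (-5 + q)/(2*K) (u(q, K) = (-5 + q)/((2*K)) = (-5 + q)*(1/(2*K)) = (-5 + q)/(2*K))
15*l(u(-3, 2)) + O(8) = 15*((1/2)*(-5 - 3)/2) + 8 = 15*((1/2)*(1/2)*(-8)) + 8 = 15*(-2) + 8 = -30 + 8 = -22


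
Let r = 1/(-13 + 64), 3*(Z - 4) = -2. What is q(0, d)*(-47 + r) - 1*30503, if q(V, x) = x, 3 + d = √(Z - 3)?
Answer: -516155/17 - 2396*√3/153 ≈ -30389.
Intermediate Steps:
Z = 10/3 (Z = 4 + (⅓)*(-2) = 4 - ⅔ = 10/3 ≈ 3.3333)
d = -3 + √3/3 (d = -3 + √(10/3 - 3) = -3 + √(⅓) = -3 + √3/3 ≈ -2.4226)
r = 1/51 ≈ 0.019608
q(0, d)*(-47 + r) - 1*30503 = (-3 + √3/3)*(-47 + 1/51) - 1*30503 = (-3 + √3/3)*(-2396/51) - 30503 = (2396/17 - 2396*√3/153) - 30503 = -516155/17 - 2396*√3/153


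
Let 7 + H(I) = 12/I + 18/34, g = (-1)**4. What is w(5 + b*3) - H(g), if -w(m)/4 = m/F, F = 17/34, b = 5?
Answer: -2814/17 ≈ -165.53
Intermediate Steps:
g = 1
F = 1/2 (F = 17*(1/34) = 1/2 ≈ 0.50000)
H(I) = -110/17 + 12/I (H(I) = -7 + (12/I + 18/34) = -7 + (12/I + 18*(1/34)) = -7 + (12/I + 9/17) = -7 + (9/17 + 12/I) = -110/17 + 12/I)
w(m) = -8*m (w(m) = -4*m/1/2 = -4*m*2 = -8*m)
w(5 + b*3) - H(g) = -8*(5 + 5*3) - (-110/17 + 12/1) = -8*(5 + 15) - (-110/17 + 12*1) = -8*20 - (-110/17 + 12) = -160 - 1*94/17 = -160 - 94/17 = -2814/17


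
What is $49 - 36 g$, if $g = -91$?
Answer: $3325$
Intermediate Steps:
$49 - 36 g = 49 - -3276 = 49 + 3276 = 3325$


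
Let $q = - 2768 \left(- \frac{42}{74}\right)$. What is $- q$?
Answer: $- \frac{58128}{37} \approx -1571.0$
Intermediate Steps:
$q = \frac{58128}{37}$ ($q = - 2768 \left(\left(-42\right) \frac{1}{74}\right) = \left(-2768\right) \left(- \frac{21}{37}\right) = \frac{58128}{37} \approx 1571.0$)
$- q = \left(-1\right) \frac{58128}{37} = - \frac{58128}{37}$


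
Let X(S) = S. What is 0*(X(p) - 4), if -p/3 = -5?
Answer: 0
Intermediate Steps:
p = 15 (p = -3*(-5) = 15)
0*(X(p) - 4) = 0*(15 - 4) = 0*11 = 0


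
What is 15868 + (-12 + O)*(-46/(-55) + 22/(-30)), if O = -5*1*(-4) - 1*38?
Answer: 174514/11 ≈ 15865.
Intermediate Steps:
O = -18 (O = -5*(-4) - 38 = 20 - 38 = -18)
15868 + (-12 + O)*(-46/(-55) + 22/(-30)) = 15868 + (-12 - 18)*(-46/(-55) + 22/(-30)) = 15868 - 30*(-46*(-1/55) + 22*(-1/30)) = 15868 - 30*(46/55 - 11/15) = 15868 - 30*17/165 = 15868 - 34/11 = 174514/11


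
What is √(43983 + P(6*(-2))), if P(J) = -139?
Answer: 2*√10961 ≈ 209.39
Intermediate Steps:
√(43983 + P(6*(-2))) = √(43983 - 139) = √43844 = 2*√10961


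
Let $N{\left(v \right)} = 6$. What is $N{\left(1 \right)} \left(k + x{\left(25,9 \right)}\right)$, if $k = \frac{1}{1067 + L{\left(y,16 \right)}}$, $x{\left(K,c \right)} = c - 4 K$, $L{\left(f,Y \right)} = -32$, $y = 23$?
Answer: $- \frac{188368}{345} \approx -545.99$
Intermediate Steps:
$k = \frac{1}{1035}$ ($k = \frac{1}{1067 - 32} = \frac{1}{1035} \approx 0.00096618$)
$N{\left(1 \right)} \left(k + x{\left(25,9 \right)}\right) = 6 \left(\frac{1}{1035} + \left(9 - 100\right)\right) = 6 \left(\frac{1}{1035} - 91\right) = 6 \left(- \frac{94184}{1035}\right) = - \frac{188368}{345}$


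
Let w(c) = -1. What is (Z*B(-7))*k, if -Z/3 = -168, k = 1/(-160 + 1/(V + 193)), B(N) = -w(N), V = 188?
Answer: -192024/60959 ≈ -3.1501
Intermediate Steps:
B(N) = 1 (B(N) = -1*(-1) = 1)
k = -381/60959 (k = 1/(-160 + 1/(188 + 193)) = 1/(-160 + 1/381) = 1/(-60959/381) = -381/60959 ≈ -0.0062501)
Z = 504 (Z = -3*(-168) = 504)
(Z*B(-7))*k = (504*1)*(-381/60959) = 504*(-381/60959) = -192024/60959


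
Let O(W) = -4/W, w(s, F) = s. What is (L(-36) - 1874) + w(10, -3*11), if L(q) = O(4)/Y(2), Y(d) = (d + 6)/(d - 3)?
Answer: -14911/8 ≈ -1863.9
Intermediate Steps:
Y(d) = (6 + d)/(-3 + d)
L(q) = ⅛ (L(q) = (-4/4)/(((6 + 2)/(-3 + 2))) = (-4*¼)/((8/(-1))) = -1/((-1*8)) = -1/(-8) = -1*(-⅛) = ⅛)
(L(-36) - 1874) + w(10, -3*11) = (⅛ - 1874) + 10 = -14991/8 + 10 = -14911/8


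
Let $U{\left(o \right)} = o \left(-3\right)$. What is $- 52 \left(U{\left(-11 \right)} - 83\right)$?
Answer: $2600$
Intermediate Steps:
$U{\left(o \right)} = - 3 o$
$- 52 \left(U{\left(-11 \right)} - 83\right) = - 52 \left(\left(-3\right) \left(-11\right) - 83\right) = - 52 \left(33 - 83\right) = \left(-52\right) \left(-50\right) = 2600$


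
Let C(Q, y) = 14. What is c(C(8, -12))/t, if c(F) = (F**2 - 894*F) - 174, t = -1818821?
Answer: 12494/1818821 ≈ 0.0068693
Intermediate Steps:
c(F) = -174 + F**2 - 894*F
c(C(8, -12))/t = (-174 + 14**2 - 894*14)/(-1818821) = (-174 + 196 - 12516)*(-1/1818821) = -12494*(-1/1818821) = 12494/1818821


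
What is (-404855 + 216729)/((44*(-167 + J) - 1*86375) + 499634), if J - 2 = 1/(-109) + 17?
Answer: -20505734/44335379 ≈ -0.46251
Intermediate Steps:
J = 2070/109 (J = 2 + (1/(-109) + 17) = 2 + (-1/109 + 17) = 2 + 1852/109 = 2070/109 ≈ 18.991)
(-404855 + 216729)/((44*(-167 + J) - 1*86375) + 499634) = (-404855 + 216729)/((44*(-167 + 2070/109) - 1*86375) + 499634) = -188126/((44*(-16133/109) - 86375) + 499634) = -188126/((-709852/109 - 86375) + 499634) = -188126/(-10124727/109 + 499634) = -188126/44335379/109 = -188126*109/44335379 = -20505734/44335379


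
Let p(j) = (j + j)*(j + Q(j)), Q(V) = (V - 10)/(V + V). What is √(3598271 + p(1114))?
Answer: √6081367 ≈ 2466.0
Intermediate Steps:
Q(V) = (-10 + V)/(2*V) (Q(V) = (-10 + V)/((2*V)) = (-10 + V)*(1/(2*V)) = (-10 + V)/(2*V))
p(j) = 2*j*(j + (-10 + j)/(2*j)) (p(j) = (j + j)*(j + (-10 + j)/(2*j)) = (2*j)*(j + (-10 + j)/(2*j)) = 2*j*(j + (-10 + j)/(2*j)))
√(3598271 + p(1114)) = √(3598271 + (-10 + 1114 + 2*1114²)) = √(3598271 + (-10 + 1114 + 2*1240996)) = √(3598271 + (-10 + 1114 + 2481992)) = √(3598271 + 2483096) = √6081367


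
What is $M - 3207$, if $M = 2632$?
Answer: $-575$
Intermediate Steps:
$M - 3207 = 2632 - 3207 = -575$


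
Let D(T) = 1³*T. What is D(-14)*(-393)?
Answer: 5502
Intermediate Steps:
D(T) = T (D(T) = 1*T = T)
D(-14)*(-393) = -14*(-393) = 5502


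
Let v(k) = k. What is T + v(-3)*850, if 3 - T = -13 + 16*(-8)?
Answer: -2406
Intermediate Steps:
T = 144 (T = 3 - (-13 + 16*(-8)) = 3 - (-13 - 128) = 3 - 1*(-141) = 3 + 141 = 144)
T + v(-3)*850 = 144 - 3*850 = 144 - 2550 = -2406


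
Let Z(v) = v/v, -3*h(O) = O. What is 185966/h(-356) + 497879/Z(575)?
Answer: 88901411/178 ≈ 4.9945e+5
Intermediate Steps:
h(O) = -O/3
Z(v) = 1
185966/h(-356) + 497879/Z(575) = 185966/((-⅓*(-356))) + 497879/1 = 185966/(356/3) + 497879*1 = 185966*(3/356) + 497879 = 278949/178 + 497879 = 88901411/178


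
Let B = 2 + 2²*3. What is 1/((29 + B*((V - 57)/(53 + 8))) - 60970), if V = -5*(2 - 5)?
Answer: -61/3717989 ≈ -1.6407e-5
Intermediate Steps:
V = 15 (V = -5*(-3) = 15)
B = 14 (B = 2 + 4*3 = 2 + 12 = 14)
1/((29 + B*((V - 57)/(53 + 8))) - 60970) = 1/((29 + 14*((15 - 57)/(53 + 8))) - 60970) = 1/((29 + 14*(-42/61)) - 60970) = 1/((29 - 588/61) - 60970) = 1/(1181/61 - 60970) = 1/(-3717989/61) = -61/3717989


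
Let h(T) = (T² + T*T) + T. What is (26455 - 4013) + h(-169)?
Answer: 79395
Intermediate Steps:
h(T) = T + 2*T² (h(T) = (T² + T²) + T = 2*T² + T = T + 2*T²)
(26455 - 4013) + h(-169) = (26455 - 4013) - 169*(1 + 2*(-169)) = 22442 - 169*(1 - 338) = 22442 - 169*(-337) = 22442 + 56953 = 79395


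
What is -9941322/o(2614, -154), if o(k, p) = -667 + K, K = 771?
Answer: -4970661/52 ≈ -95590.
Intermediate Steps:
o(k, p) = 104 (o(k, p) = -667 + 771 = 104)
-9941322/o(2614, -154) = -9941322/104 = -9941322*1/104 = -4970661/52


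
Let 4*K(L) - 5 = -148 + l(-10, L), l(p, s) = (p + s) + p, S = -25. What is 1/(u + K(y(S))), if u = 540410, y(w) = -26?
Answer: 4/2161451 ≈ 1.8506e-6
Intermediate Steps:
l(p, s) = s + 2*p
K(L) = -163/4 + L/4 (K(L) = 5/4 + (-148 + (L + 2*(-10)))/4 = 5/4 + (-148 + (L - 20))/4 = 5/4 + (-148 + (-20 + L))/4 = 5/4 + (-168 + L)/4 = 5/4 + (-42 + L/4) = -163/4 + L/4)
1/(u + K(y(S))) = 1/(540410 + (-163/4 + (¼)*(-26))) = 1/(540410 + (-163/4 - 13/2)) = 1/(540410 - 189/4) = 1/(2161451/4) = 4/2161451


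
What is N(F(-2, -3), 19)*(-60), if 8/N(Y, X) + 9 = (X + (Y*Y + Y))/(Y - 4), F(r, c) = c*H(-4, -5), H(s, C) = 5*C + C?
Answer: -8256/1487 ≈ -5.5521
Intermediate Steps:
H(s, C) = 6*C
F(r, c) = -30*c (F(r, c) = c*(6*(-5)) = c*(-30) = -30*c)
N(Y, X) = 8/(-9 + (X + Y + Y²)/(-4 + Y)) (N(Y, X) = 8/(-9 + (X + (Y*Y + Y))/(Y - 4)) = 8/(-9 + (X + (Y² + Y))/(-4 + Y)) = 8/(-9 + (X + (Y + Y²))/(-4 + Y)) = 8/(-9 + (X + Y + Y²)/(-4 + Y)))
N(F(-2, -3), 19)*(-60) = (8*(-4 - 30*(-3))/(36 + 19 + (-30*(-3))² - (-240)*(-3)))*(-60) = (8*(-4 + 90)/(36 + 19 + 90² - 8*90))*(-60) = (8*86/(36 + 19 + 8100 - 720))*(-60) = (8*86/7435)*(-60) = (8*(1/7435)*86)*(-60) = (688/7435)*(-60) = -8256/1487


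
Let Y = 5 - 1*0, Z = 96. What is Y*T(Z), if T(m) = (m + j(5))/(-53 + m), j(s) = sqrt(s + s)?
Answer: 480/43 + 5*sqrt(10)/43 ≈ 11.531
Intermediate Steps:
j(s) = sqrt(2)*sqrt(s) (j(s) = sqrt(2*s) = sqrt(2)*sqrt(s))
T(m) = (m + sqrt(10))/(-53 + m) (T(m) = (m + sqrt(2)*sqrt(5))/(-53 + m) = (m + sqrt(10))/(-53 + m))
Y = 5 (Y = 5 + 0 = 5)
Y*T(Z) = 5*((96 + sqrt(10))/(-53 + 96)) = 5*((96 + sqrt(10))/43) = 5*(96/43 + sqrt(10)/43) = 480/43 + 5*sqrt(10)/43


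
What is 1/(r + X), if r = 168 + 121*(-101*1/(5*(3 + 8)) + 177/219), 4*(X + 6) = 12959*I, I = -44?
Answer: -365/52016663 ≈ -7.0170e-6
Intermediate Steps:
X = -142555 (X = -6 + (12959*(-44))/4 = -6 + (¼)*(-570196) = -6 - 142549 = -142555)
r = 15912/365 (r = 168 + 121*(-101/(5*11) + 177*(1/219)) = 168 + 121*(-101/55 + 59/73) = 168 + 121*(-4128/4015) = 168 - 45408/365 = 15912/365 ≈ 43.595)
1/(r + X) = 1/(15912/365 - 142555) = 1/(-52016663/365) = -365/52016663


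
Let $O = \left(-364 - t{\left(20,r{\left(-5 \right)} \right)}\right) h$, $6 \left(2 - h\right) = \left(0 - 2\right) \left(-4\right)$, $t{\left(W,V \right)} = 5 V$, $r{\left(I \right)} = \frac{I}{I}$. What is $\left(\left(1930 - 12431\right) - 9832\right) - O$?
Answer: $-20087$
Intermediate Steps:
$r{\left(I \right)} = 1$
$h = \frac{2}{3}$ ($h = 2 - \frac{\left(0 - 2\right) \left(-4\right)}{6} = 2 - \frac{\left(-2\right) \left(-4\right)}{6} = 2 - \frac{4}{3} = \frac{2}{3} \approx 0.66667$)
$O = -246$ ($O = \left(-364 - 5 \cdot 1\right) \frac{2}{3} = \left(-364 - 5\right) \frac{2}{3} = \left(-369\right) \frac{2}{3} = -246$)
$\left(\left(1930 - 12431\right) - 9832\right) - O = \left(\left(1930 - 12431\right) - 9832\right) - -246 = \left(-10501 - 9832\right) + 246 = -20333 + 246 = -20087$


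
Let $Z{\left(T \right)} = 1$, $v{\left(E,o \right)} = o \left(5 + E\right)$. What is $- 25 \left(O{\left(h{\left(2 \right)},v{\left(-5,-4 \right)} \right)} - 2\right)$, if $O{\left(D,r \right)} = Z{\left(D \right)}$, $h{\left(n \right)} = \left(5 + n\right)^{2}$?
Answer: $25$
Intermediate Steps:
$O{\left(D,r \right)} = 1$
$- 25 \left(O{\left(h{\left(2 \right)},v{\left(-5,-4 \right)} \right)} - 2\right) = - 25 \left(1 - 2\right) = \left(-25\right) \left(-1\right) = 25$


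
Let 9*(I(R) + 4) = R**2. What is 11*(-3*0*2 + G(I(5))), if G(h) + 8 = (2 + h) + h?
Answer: -836/9 ≈ -92.889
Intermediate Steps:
I(R) = -4 + R**2/9
G(h) = -6 + 2*h (G(h) = -8 + ((2 + h) + h) = -8 + (2 + 2*h) = -6 + 2*h)
11*(-3*0*2 + G(I(5))) = 11*(-3*0*2 + (-6 + 2*(-4 + (1/9)*5**2))) = 11*(0*2 + (-6 + 2*(-4 + (1/9)*25))) = 11*(0 + (-6 + 2*(-4 + 25/9))) = 11*(0 + (-6 + 2*(-11/9))) = 11*(0 + (-6 - 22/9)) = 11*(0 - 76/9) = 11*(-76/9) = -836/9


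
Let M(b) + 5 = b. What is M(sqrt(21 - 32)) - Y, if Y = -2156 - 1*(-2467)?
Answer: -316 + I*sqrt(11) ≈ -316.0 + 3.3166*I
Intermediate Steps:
M(b) = -5 + b
Y = 311 (Y = -2156 + 2467 = 311)
M(sqrt(21 - 32)) - Y = (-5 + sqrt(21 - 32)) - 1*311 = (-5 + sqrt(-11)) - 311 = (-5 + I*sqrt(11)) - 311 = -316 + I*sqrt(11)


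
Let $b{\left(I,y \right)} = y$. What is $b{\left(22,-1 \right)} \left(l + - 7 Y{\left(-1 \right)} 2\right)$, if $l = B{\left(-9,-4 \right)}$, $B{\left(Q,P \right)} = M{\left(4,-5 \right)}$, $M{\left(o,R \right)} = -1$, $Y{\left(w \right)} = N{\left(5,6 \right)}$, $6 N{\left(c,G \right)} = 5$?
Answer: $\frac{38}{3} \approx 12.667$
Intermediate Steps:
$N{\left(c,G \right)} = \frac{5}{6}$ ($N{\left(c,G \right)} = \frac{1}{6} \cdot 5 = \frac{5}{6}$)
$Y{\left(w \right)} = \frac{5}{6}$
$B{\left(Q,P \right)} = -1$
$l = -1$
$b{\left(22,-1 \right)} \left(l + - 7 Y{\left(-1 \right)} 2\right) = - (-1 + \left(-7\right) \frac{5}{6} \cdot 2) = - (-1 - \frac{35}{3}) = \left(-1\right) \left(- \frac{38}{3}\right) = \frac{38}{3}$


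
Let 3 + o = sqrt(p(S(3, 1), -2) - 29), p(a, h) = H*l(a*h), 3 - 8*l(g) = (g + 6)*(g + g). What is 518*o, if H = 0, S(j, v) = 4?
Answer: -1554 + 518*I*sqrt(29) ≈ -1554.0 + 2789.5*I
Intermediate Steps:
l(g) = 3/8 - g*(6 + g)/4 (l(g) = 3/8 - (g + 6)*(g + g)/8 = 3/8 - (6 + g)*2*g/8 = 3/8 - g*(6 + g)/4)
p(a, h) = 0 (p(a, h) = 0*(3/8 - 3*a*h/2 - a**2*h**2/4) = 0)
o = -3 + I*sqrt(29) (o = -3 + sqrt(0 - 29) = -3 + sqrt(-29) = -3 + I*sqrt(29) ≈ -3.0 + 5.3852*I)
518*o = 518*(-3 + I*sqrt(29)) = -1554 + 518*I*sqrt(29)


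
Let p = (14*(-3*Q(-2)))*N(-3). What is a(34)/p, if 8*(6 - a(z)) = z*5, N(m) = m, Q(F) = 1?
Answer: -61/504 ≈ -0.12103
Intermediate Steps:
p = 126 (p = (14*(-3*1))*(-3) = (14*(-3))*(-3) = -42*(-3) = 126)
a(z) = 6 - 5*z/8 (a(z) = 6 - z*5/8 = 6 - 5*z/8)
a(34)/p = (6 - 5/8*34)/126 = (6 - 85/4)*(1/126) = -61/4*1/126 = -61/504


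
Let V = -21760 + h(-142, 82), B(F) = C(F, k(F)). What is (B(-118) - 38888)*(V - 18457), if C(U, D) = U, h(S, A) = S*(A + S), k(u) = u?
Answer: 1236373182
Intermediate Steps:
B(F) = F
V = -13240 (V = -21760 - 142*(82 - 142) = -21760 - 142*(-60) = -21760 + 8520 = -13240)
(B(-118) - 38888)*(V - 18457) = (-118 - 38888)*(-13240 - 18457) = -39006*(-31697) = 1236373182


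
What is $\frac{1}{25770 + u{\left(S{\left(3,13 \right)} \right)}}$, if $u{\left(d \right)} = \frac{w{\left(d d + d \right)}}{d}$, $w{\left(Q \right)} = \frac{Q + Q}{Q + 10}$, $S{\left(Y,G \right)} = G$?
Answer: $\frac{48}{1236967} \approx 3.8805 \cdot 10^{-5}$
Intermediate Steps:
$w{\left(Q \right)} = \frac{2 Q}{10 + Q}$
$u{\left(d \right)} = \frac{2 \left(d + d^{2}\right)}{d \left(10 + d + d^{2}\right)}$ ($u{\left(d \right)} = \frac{2 \left(d d + d\right) \frac{1}{10 + \left(d d + d\right)}}{d} = \frac{2 \left(d^{2} + d\right) \frac{1}{10 + \left(d^{2} + d\right)}}{d} = \frac{2 \left(d + d^{2}\right) \frac{1}{10 + \left(d + d^{2}\right)}}{d} = \frac{2 \left(d + d^{2}\right) \frac{1}{10 + d + d^{2}}}{d} = \frac{2 \frac{1}{10 + d + d^{2}} \left(d + d^{2}\right)}{d} = \frac{2 \left(d + d^{2}\right)}{d \left(10 + d + d^{2}\right)}$)
$\frac{1}{25770 + u{\left(S{\left(3,13 \right)} \right)}} = \frac{1}{25770 + \frac{2 \left(1 + 13\right)}{10 + 13 \left(1 + 13\right)}} = \frac{1}{25770 + 2 \frac{1}{10 + 13 \cdot 14} \cdot 14} = \frac{1}{25770 + 2 \frac{1}{10 + 182} \cdot 14} = \frac{1}{25770 + 2 \cdot \frac{1}{192} \cdot 14} = \frac{1}{25770 + \frac{7}{48}} = \frac{1}{\frac{1236967}{48}} = \frac{48}{1236967}$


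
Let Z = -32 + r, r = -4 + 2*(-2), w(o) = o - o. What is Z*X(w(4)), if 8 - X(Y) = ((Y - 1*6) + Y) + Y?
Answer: -560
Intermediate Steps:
w(o) = 0
X(Y) = 14 - 3*Y (X(Y) = 8 - (((Y - 1*6) + Y) + Y) = 8 - (((Y - 6) + Y) + Y) = 8 - (((-6 + Y) + Y) + Y) = 8 - ((-6 + 2*Y) + Y) = 8 - (-6 + 3*Y) = 8 + (6 - 3*Y) = 14 - 3*Y)
r = -8 (r = -4 - 4 = -8)
Z = -40 (Z = -32 - 8 = -40)
Z*X(w(4)) = -40*(14 - 3*0) = -40*(14 + 0) = -40*14 = -560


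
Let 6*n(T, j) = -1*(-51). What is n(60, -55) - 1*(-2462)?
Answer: 4941/2 ≈ 2470.5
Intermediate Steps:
n(T, j) = 17/2 (n(T, j) = (-1*(-51))/6 = (⅙)*51 = 17/2)
n(60, -55) - 1*(-2462) = 17/2 - 1*(-2462) = 17/2 + 2462 = 4941/2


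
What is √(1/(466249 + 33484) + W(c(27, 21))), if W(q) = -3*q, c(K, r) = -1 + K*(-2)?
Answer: √243822232322/38441 ≈ 12.845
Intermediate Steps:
c(K, r) = -1 - 2*K
√(1/(466249 + 33484) + W(c(27, 21))) = √(1/(466249 + 33484) - 3*(-1 - 2*27)) = √(1/499733 - 3*(-1 - 54)) = √(1/499733 - 3*(-55)) = √(1/499733 + 165) = √(82455946/499733) = √243822232322/38441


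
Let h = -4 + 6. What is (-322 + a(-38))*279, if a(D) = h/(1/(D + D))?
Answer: -132246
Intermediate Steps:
h = 2
a(D) = 4*D (a(D) = 2/(1/(D + D)) = 2/(1/(2*D)) = 2/((1/(2*D))) = 2*(2*D) = 4*D)
(-322 + a(-38))*279 = (-322 + 4*(-38))*279 = (-322 - 152)*279 = -474*279 = -132246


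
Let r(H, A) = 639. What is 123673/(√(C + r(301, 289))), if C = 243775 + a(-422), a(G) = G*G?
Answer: 123673*√422498/422498 ≈ 190.27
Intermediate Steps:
a(G) = G²
C = 421859 (C = 243775 + (-422)² = 243775 + 178084 = 421859)
123673/(√(C + r(301, 289))) = 123673/(√(421859 + 639)) = 123673/(√422498) = 123673*(√422498/422498) = 123673*√422498/422498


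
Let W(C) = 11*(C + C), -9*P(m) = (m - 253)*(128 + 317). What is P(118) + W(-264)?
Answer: 867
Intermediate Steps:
P(m) = 112585/9 - 445*m/9 (P(m) = -(m - 253)*(128 + 317)/9 = -(-253 + m)*445/9 = -(-112585 + 445*m)/9 = 112585/9 - 445*m/9)
W(C) = 22*C (W(C) = 11*(2*C) = 22*C)
P(118) + W(-264) = (112585/9 - 445/9*118) + 22*(-264) = (112585/9 - 52510/9) - 5808 = 6675 - 5808 = 867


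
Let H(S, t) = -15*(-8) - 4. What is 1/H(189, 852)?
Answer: 1/116 ≈ 0.0086207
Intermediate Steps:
H(S, t) = 116 (H(S, t) = 120 - 4 = 116)
1/H(189, 852) = 1/116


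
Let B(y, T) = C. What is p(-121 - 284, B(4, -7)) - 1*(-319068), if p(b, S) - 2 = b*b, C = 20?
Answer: 483095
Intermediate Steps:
B(y, T) = 20
p(b, S) = 2 + b**2 (p(b, S) = 2 + b*b = 2 + b**2)
p(-121 - 284, B(4, -7)) - 1*(-319068) = (2 + (-121 - 284)**2) - 1*(-319068) = (2 + (-405)**2) + 319068 = (2 + 164025) + 319068 = 164027 + 319068 = 483095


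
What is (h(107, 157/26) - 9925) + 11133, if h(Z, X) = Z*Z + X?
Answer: 329239/26 ≈ 12663.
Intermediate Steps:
h(Z, X) = X + Z**2 (h(Z, X) = Z**2 + X = X + Z**2)
(h(107, 157/26) - 9925) + 11133 = ((157/26 + 107**2) - 9925) + 11133 = ((157*(1/26) + 11449) - 9925) + 11133 = ((157/26 + 11449) - 9925) + 11133 = (297831/26 - 9925) + 11133 = 39781/26 + 11133 = 329239/26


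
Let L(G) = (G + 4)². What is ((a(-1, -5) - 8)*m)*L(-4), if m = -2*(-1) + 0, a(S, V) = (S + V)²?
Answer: 0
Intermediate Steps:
L(G) = (4 + G)²
m = 2 (m = 2 + 0 = 2)
((a(-1, -5) - 8)*m)*L(-4) = (((-1 - 5)² - 8)*2)*(4 - 4)² = (((-6)² - 8)*2)*0² = ((36 - 8)*2)*0 = (28*2)*0 = 56*0 = 0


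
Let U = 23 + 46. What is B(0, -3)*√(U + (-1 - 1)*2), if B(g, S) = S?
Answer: -3*√65 ≈ -24.187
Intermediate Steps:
U = 69
B(0, -3)*√(U + (-1 - 1)*2) = -3*√(69 + (-1 - 1)*2) = -3*√(69 - 2*2) = -3*√(69 - 4) = -3*√65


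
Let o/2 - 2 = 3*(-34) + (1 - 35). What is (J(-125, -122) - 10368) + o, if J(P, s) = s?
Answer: -10758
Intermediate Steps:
o = -268 (o = 4 + 2*(3*(-34) + (1 - 35)) = 4 + 2*(-102 - 34) = 4 + 2*(-136) = 4 - 272 = -268)
(J(-125, -122) - 10368) + o = (-122 - 10368) - 268 = -10490 - 268 = -10758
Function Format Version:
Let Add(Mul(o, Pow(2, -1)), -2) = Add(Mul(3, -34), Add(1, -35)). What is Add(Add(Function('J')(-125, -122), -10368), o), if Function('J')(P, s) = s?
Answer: -10758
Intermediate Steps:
o = -268 (o = Add(4, Mul(2, Add(Mul(3, -34), Add(1, -35)))) = Add(4, Mul(2, Add(-102, -34))) = Add(4, Mul(2, -136)) = Add(4, -272) = -268)
Add(Add(Function('J')(-125, -122), -10368), o) = Add(Add(-122, -10368), -268) = Add(-10490, -268) = -10758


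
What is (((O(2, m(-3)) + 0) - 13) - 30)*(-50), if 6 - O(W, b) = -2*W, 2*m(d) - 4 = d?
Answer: 1650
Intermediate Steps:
m(d) = 2 + d/2
O(W, b) = 6 + 2*W (O(W, b) = 6 - (-2)*W = 6 + 2*W)
(((O(2, m(-3)) + 0) - 13) - 30)*(-50) = ((((6 + 2*2) + 0) - 13) - 30)*(-50) = ((((6 + 4) + 0) - 13) - 30)*(-50) = (((10 + 0) - 13) - 30)*(-50) = ((10 - 13) - 30)*(-50) = (-3 - 30)*(-50) = -33*(-50) = 1650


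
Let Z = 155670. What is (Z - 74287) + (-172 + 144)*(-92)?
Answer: 83959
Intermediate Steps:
(Z - 74287) + (-172 + 144)*(-92) = (155670 - 74287) + (-172 + 144)*(-92) = 81383 - 28*(-92) = 81383 + 2576 = 83959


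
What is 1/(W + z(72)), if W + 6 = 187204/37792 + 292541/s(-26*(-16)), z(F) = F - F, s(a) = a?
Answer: 491296/344976797 ≈ 0.0014241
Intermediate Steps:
z(F) = 0
W = 344976797/491296 (W = -6 + (187204/37792 + 292541/((-26*(-16)))) = -6 + (187204*(1/37792) + 292541/416) = -6 + (46801/9448 + 292541*(1/416)) = -6 + (46801/9448 + 292541/416) = -6 + 347924573/491296 = 344976797/491296 ≈ 702.18)
1/(W + z(72)) = 1/(344976797/491296 + 0) = 1/(344976797/491296) = 491296/344976797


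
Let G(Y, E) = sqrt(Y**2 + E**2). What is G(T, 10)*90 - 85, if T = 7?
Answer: -85 + 90*sqrt(149) ≈ 1013.6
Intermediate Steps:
G(Y, E) = sqrt(E**2 + Y**2)
G(T, 10)*90 - 85 = sqrt(10**2 + 7**2)*90 - 85 = sqrt(100 + 49)*90 - 85 = sqrt(149)*90 - 85 = 90*sqrt(149) - 85 = -85 + 90*sqrt(149)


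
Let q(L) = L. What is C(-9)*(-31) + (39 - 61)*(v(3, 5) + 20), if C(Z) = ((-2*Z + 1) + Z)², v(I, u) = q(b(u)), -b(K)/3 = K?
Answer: -3210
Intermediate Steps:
b(K) = -3*K
v(I, u) = -3*u
C(Z) = (1 - Z)² (C(Z) = ((1 - 2*Z) + Z)² = (1 - Z)²)
C(-9)*(-31) + (39 - 61)*(v(3, 5) + 20) = (-1 - 9)²*(-31) + (39 - 61)*(-3*5 + 20) = (-10)²*(-31) - 22*(-15 + 20) = 100*(-31) - 22*5 = -3100 - 110 = -3210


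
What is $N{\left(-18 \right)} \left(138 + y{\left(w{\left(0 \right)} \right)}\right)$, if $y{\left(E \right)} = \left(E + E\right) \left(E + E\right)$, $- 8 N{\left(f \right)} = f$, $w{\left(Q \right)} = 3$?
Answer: $\frac{783}{2} \approx 391.5$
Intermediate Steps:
$N{\left(f \right)} = - \frac{f}{8}$
$y{\left(E \right)} = 4 E^{2}$ ($y{\left(E \right)} = 2 E 2 E = 4 E^{2}$)
$N{\left(-18 \right)} \left(138 + y{\left(w{\left(0 \right)} \right)}\right) = \left(- \frac{1}{8}\right) \left(-18\right) \left(138 + 4 \cdot 3^{2}\right) = \frac{9 \left(138 + 4 \cdot 9\right)}{4} = \frac{9 \left(138 + 36\right)}{4} = \frac{9}{4} \cdot 174 = \frac{783}{2}$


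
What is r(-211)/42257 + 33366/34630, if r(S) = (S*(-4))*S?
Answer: -2378550929/731679955 ≈ -3.2508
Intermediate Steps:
r(S) = -4*S² (r(S) = (-4*S)*S = -4*S²)
r(-211)/42257 + 33366/34630 = -4*(-211)²/42257 + 33366/34630 = -4*44521*(1/42257) + 33366*(1/34630) = -178084*1/42257 + 16683/17315 = -178084/42257 + 16683/17315 = -2378550929/731679955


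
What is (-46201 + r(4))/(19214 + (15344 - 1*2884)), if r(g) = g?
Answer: -15399/10558 ≈ -1.4585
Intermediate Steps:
(-46201 + r(4))/(19214 + (15344 - 1*2884)) = (-46201 + 4)/(19214 + (15344 - 1*2884)) = -46197/(19214 + (15344 - 2884)) = -46197/(19214 + 12460) = -46197/31674 = -46197*1/31674 = -15399/10558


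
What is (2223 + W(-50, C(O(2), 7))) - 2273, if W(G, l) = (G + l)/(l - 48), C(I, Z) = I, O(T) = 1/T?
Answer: -4651/95 ≈ -48.958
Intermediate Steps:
O(T) = 1/T
W(G, l) = (G + l)/(-48 + l)
(2223 + W(-50, C(O(2), 7))) - 2273 = (2223 + (-50 + 1/2)/(-48 + 1/2)) - 2273 = (2223 + (-50 + ½)/(-48 + ½)) - 2273 = (2223 - 99/2/(-95/2)) - 2273 = (2223 - 2/95*(-99/2)) - 2273 = (2223 + 99/95) - 2273 = 211284/95 - 2273 = -4651/95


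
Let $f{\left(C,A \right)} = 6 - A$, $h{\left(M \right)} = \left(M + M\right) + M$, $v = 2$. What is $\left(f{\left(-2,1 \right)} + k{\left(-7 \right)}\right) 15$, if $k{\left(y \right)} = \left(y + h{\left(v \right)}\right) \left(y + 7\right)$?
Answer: $75$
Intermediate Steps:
$h{\left(M \right)} = 3 M$ ($h{\left(M \right)} = 2 M + M = 3 M$)
$k{\left(y \right)} = \left(6 + y\right) \left(7 + y\right)$ ($k{\left(y \right)} = \left(y + 3 \cdot 2\right) \left(y + 7\right) = \left(y + 6\right) \left(7 + y\right) = \left(6 + y\right) \left(7 + y\right)$)
$\left(f{\left(-2,1 \right)} + k{\left(-7 \right)}\right) 15 = \left(\left(6 - 1\right) + \left(42 + \left(-7\right)^{2} + 13 \left(-7\right)\right)\right) 15 = \left(\left(6 - 1\right) + \left(42 + 49 - 91\right)\right) 15 = \left(5 + 0\right) 15 = 5 \cdot 15 = 75$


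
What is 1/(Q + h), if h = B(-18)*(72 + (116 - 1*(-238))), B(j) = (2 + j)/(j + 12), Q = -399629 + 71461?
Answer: -1/327032 ≈ -3.0578e-6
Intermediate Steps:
Q = -328168
B(j) = (2 + j)/(12 + j)
h = 1136 (h = ((2 - 18)/(12 - 18))*(72 + (116 - 1*(-238))) = (-16/(-6))*(72 + (116 + 238)) = (-⅙*(-16))*(72 + 354) = (8/3)*426 = 1136)
1/(Q + h) = 1/(-328168 + 1136) = 1/(-327032) = -1/327032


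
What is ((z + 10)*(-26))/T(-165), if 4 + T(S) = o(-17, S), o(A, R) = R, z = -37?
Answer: -54/13 ≈ -4.1538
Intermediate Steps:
T(S) = -4 + S
((z + 10)*(-26))/T(-165) = ((-37 + 10)*(-26))/(-4 - 165) = -27*(-26)/(-169) = 702*(-1/169) = -54/13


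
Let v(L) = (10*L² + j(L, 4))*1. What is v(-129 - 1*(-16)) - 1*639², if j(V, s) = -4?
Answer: -280635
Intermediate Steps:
v(L) = -4 + 10*L² (v(L) = (10*L² - 4)*1 = (-4 + 10*L²)*1 = -4 + 10*L²)
v(-129 - 1*(-16)) - 1*639² = (-4 + 10*(-129 - 1*(-16))²) - 1*639² = (-4 + 10*(-129 + 16)²) - 1*408321 = (-4 + 10*(-113)²) - 408321 = (-4 + 10*12769) - 408321 = (-4 + 127690) - 408321 = 127686 - 408321 = -280635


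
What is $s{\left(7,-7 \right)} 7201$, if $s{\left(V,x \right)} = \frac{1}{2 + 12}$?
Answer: $\frac{7201}{14} \approx 514.36$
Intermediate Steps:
$s{\left(V,x \right)} = \frac{1}{14}$
$s{\left(7,-7 \right)} 7201 = \frac{1}{14} \cdot 7201 = \frac{7201}{14}$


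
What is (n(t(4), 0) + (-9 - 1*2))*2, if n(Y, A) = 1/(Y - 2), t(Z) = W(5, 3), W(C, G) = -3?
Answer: -112/5 ≈ -22.400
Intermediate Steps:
t(Z) = -3
n(Y, A) = 1/(-2 + Y)
(n(t(4), 0) + (-9 - 1*2))*2 = (1/(-2 - 3) + (-9 - 1*2))*2 = (1/(-5) + (-9 - 2))*2 = (-⅕ - 11)*2 = -56/5*2 = -112/5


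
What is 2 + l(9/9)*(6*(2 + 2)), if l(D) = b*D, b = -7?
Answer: -166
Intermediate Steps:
l(D) = -7*D
2 + l(9/9)*(6*(2 + 2)) = 2 + (-63/9)*(6*(2 + 2)) = 2 + (-63/9)*(6*4) = 2 - 7*1*24 = 2 - 7*24 = 2 - 168 = -166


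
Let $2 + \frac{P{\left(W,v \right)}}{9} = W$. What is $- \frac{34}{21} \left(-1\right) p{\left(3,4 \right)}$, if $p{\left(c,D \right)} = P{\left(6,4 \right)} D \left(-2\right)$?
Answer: $- \frac{3264}{7} \approx -466.29$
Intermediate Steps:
$P{\left(W,v \right)} = -18 + 9 W$
$p{\left(c,D \right)} = - 72 D$ ($p{\left(c,D \right)} = \left(-18 + 9 \cdot 6\right) D \left(-2\right) = \left(-18 + 54\right) D \left(-2\right) = 36 D \left(-2\right) = - 72 D$)
$- \frac{34}{21} \left(-1\right) p{\left(3,4 \right)} = - \frac{34}{21} \left(-1\right) \left(\left(-72\right) 4\right) = \left(-34\right) \frac{1}{21} \left(-1\right) \left(-288\right) = \left(- \frac{34}{21}\right) \left(-1\right) \left(-288\right) = \frac{34}{21} \left(-288\right) = - \frac{3264}{7}$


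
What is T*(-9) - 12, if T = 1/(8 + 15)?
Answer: -285/23 ≈ -12.391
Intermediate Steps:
T = 1/23 ≈ 0.043478
T*(-9) - 12 = (1/23)*(-9) - 12 = -9/23 - 12 = -285/23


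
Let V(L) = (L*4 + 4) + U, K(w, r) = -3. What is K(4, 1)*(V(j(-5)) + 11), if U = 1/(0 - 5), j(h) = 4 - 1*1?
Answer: -402/5 ≈ -80.400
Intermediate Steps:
j(h) = 3 (j(h) = 4 - 1 = 3)
U = -⅕ (U = 1/(-5) = -⅕ ≈ -0.20000)
V(L) = 19/5 + 4*L (V(L) = (L*4 + 4) - ⅕ = (4*L + 4) - ⅕ = (4 + 4*L) - ⅕ = 19/5 + 4*L)
K(4, 1)*(V(j(-5)) + 11) = -3*((19/5 + 4*3) + 11) = -3*((19/5 + 12) + 11) = -3*(79/5 + 11) = -3*134/5 = -402/5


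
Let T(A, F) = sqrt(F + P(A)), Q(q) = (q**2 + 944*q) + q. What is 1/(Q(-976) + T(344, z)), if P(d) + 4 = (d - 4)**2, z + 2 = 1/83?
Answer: 2511248/75970725185 - sqrt(796327149)/75970725185 ≈ 3.2684e-5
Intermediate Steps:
z = -165/83 (z = -2 + 1/83 = -165/83 ≈ -1.9880)
Q(q) = q**2 + 945*q
P(d) = -4 + (-4 + d)**2 (P(d) = -4 + (d - 4)**2 = -4 + (-4 + d)**2)
T(A, F) = sqrt(-4 + F + (-4 + A)**2) (T(A, F) = sqrt(F + (-4 + (-4 + A)**2)) = sqrt(-4 + F + (-4 + A)**2))
1/(Q(-976) + T(344, z)) = 1/(-976*(945 - 976) + sqrt(-4 - 165/83 + (-4 + 344)**2)) = 1/(-976*(-31) + sqrt(-4 - 165/83 + 340**2)) = 1/(30256 + sqrt(-4 - 165/83 + 115600)) = 1/(30256 + sqrt(9594303/83)) = 1/(30256 + sqrt(796327149)/83)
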